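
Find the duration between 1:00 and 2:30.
From 1:00 to 2:30:
(2 x 60 + 30) - (1 x 60 + 0) = 150 - 60 = 90 minutes
= 1 hour and 30 minutes

Final answer: 1 hour and 30 minutes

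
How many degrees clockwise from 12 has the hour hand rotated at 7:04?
The hour hand moves 30 degrees per hour and 0.5 degrees per minute.
At 7:04: (7) x 30 + 4 x 0.5 = 210 + 2 = 212 degrees

Final answer: 212 degrees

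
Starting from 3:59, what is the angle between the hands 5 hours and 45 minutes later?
First find the time 5 hours and 45 minutes after 3:59.
Total minutes: 3 x 60 + 59 + 5 x 60 + 45 = 584.
584 mod 720 = 584 minutes = 9:44.
Now compute the angle at 9:44:
Hour hand: 9 x 30 + 44 x 0.5 = 292 degrees
Minute hand: 44 x 6 = 264 degrees
Difference: |292 - 264| = 28 degrees
The angle is 28 degrees

Final answer: 28 degrees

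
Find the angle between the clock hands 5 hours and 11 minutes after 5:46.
First find the time 5 hours and 11 minutes after 5:46.
Total minutes: 5 x 60 + 46 + 5 x 60 + 11 = 657.
657 mod 720 = 657 minutes = 10:57.
Now compute the angle at 10:57:
Hour hand: 10 x 30 + 57 x 0.5 = 328.5 degrees
Minute hand: 57 x 6 = 342 degrees
Difference: |328.5 - 342| = 13.5 degrees
The angle is 13.5 degrees

Final answer: 13.5 degrees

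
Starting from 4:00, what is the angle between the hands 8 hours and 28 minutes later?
First find the time 8 hours and 28 minutes after 4:00.
Total minutes: 4 x 60 + 0 + 8 x 60 + 28 = 748.
748 mod 720 = 28 minutes = 12:28.
Now compute the angle at 12:28:
Hour hand: 0 x 30 + 28 x 0.5 = 14 degrees
Minute hand: 28 x 6 = 168 degrees
Difference: |14 - 168| = 154 degrees
The angle is 154 degrees

Final answer: 154 degrees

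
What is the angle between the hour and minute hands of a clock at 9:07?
Hour hand position: 9 x 30 + 7 x 0.5 = 273.5 degrees
Minute hand position: 7 x 6 = 42 degrees
Difference: |273.5 - 42| = 231.5 degrees
Since 231.5 > 180, the smaller angle is 360 - 231.5 = 128.5 degrees

Final answer: 128.5 degrees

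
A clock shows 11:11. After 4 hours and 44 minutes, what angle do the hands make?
First find the time 4 hours and 44 minutes after 11:11.
Total minutes: 11 x 60 + 11 + 4 x 60 + 44 = 955.
955 mod 720 = 235 minutes = 3:55.
Now compute the angle at 3:55:
Hour hand: 3 x 30 + 55 x 0.5 = 117.5 degrees
Minute hand: 55 x 6 = 330 degrees
Difference: |117.5 - 330| = 212.5 degrees
Smaller angle: 360 - 212.5 = 147.5 degrees

Final answer: 147.5 degrees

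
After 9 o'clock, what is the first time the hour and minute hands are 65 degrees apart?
At t minutes past 9:00, the hour hand is at 30 x 9 + 0.5t degrees and the minute hand is at 6t degrees.
The smaller angle between them is 65 degrees when |30H - 5.5t| = 65 or |30H - 5.5t| = 295.
With H = 9, solve 30 x 9 - 5.5t = +/- target for each target:
  t = (30 x 9 - 65) / 5.5 = 37.27
  t = (30 x 9 + 65) / 5.5 = 60.91 (outside (0, 60))
  t = (30 x 9 - 295) / 5.5 = -4.55 (outside (0, 60))
  t = (30 x 9 + 295) / 5.5 = 102.73 (outside (0, 60))
Valid solutions in (0, 60): {37.27} minutes.
The first occurrence is t = 37.27 minutes.
The hands form a 65-degree angle at 37.27 minutes past 9:00.

Final answer: 37.27 minutes past 9:00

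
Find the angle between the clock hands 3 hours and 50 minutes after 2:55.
First find the time 3 hours and 50 minutes after 2:55.
Total minutes: 2 x 60 + 55 + 3 x 60 + 50 = 405.
405 mod 720 = 405 minutes = 6:45.
Now compute the angle at 6:45:
Hour hand: 6 x 30 + 45 x 0.5 = 202.5 degrees
Minute hand: 45 x 6 = 270 degrees
Difference: |202.5 - 270| = 67.5 degrees
The angle is 67.5 degrees

Final answer: 67.5 degrees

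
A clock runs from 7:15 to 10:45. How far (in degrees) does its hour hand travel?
The hour hand moves 0.5 degrees per minute.
Time elapsed: 10:45 - 7:15 = 210 minutes
Angular displacement: 210 x 0.5 = 105 degrees

Final answer: 105 degrees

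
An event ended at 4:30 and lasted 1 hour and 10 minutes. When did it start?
Starting time: 4:30 = 270 total minutes past 12:00
Subtracting: 1 hour and 10 minutes = 70 minutes
270 - 70 = 200 minutes
= 3 hours and 20 minutes past 12:00 = 3:20

Final answer: 3:20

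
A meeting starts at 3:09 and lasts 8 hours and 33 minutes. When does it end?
Starting time: 3:09
Adding 33 minutes to 9 minutes: 9 + 33 = 42 minutes
Adding 8 hours: 3 + 8 = 11
Final time: 11:42

Final answer: 11:42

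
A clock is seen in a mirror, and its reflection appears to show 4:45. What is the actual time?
Reflection across the vertical (12-6) axis maps a hand at angle A degrees to (360 - A) degrees, which sends a reading of T minutes past 12:00 to (720 - T) minutes past 12:00.
Mirror reads 4:45 = 285 minutes past 12:00.
Actual time: (720 - 285) mod 720 = 435 minutes = 7:15.

Final answer: 7:15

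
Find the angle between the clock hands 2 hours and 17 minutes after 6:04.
First find the time 2 hours and 17 minutes after 6:04.
Total minutes: 6 x 60 + 4 + 2 x 60 + 17 = 501.
501 mod 720 = 501 minutes = 8:21.
Now compute the angle at 8:21:
Hour hand: 8 x 30 + 21 x 0.5 = 250.5 degrees
Minute hand: 21 x 6 = 126 degrees
Difference: |250.5 - 126| = 124.5 degrees
The angle is 124.5 degrees

Final answer: 124.5 degrees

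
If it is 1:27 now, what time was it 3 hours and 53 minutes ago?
Starting time: 1:27 = 87 total minutes past 12:00
Subtracting: 3 hours and 53 minutes = 233 minutes
87 - 233 = -146 (negative, add 12 hours = 720) = 574 minutes
= 9 hours and 34 minutes past 12:00 = 9:34

Final answer: 9:34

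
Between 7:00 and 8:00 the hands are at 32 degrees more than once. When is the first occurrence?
At t minutes past 7:00, the hour hand is at 30 x 7 + 0.5t degrees and the minute hand is at 6t degrees.
The smaller angle between them is 32 degrees when |30H - 5.5t| = 32 or |30H - 5.5t| = 328.
With H = 7, solve 30 x 7 - 5.5t = +/- target for each target:
  t = (30 x 7 - 32) / 5.5 = 32.36
  t = (30 x 7 + 32) / 5.5 = 44
  t = (30 x 7 - 328) / 5.5 = -21.45 (outside (0, 60))
  t = (30 x 7 + 328) / 5.5 = 97.82 (outside (0, 60))
Valid solutions in (0, 60): {32.36, 44} minutes.
The first occurrence is t = 32.36 minutes.
The hands form a 32-degree angle at 32.36 minutes past 7:00.

Final answer: 32.36 minutes past 7:00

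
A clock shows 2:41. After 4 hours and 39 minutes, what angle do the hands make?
First find the time 4 hours and 39 minutes after 2:41.
Total minutes: 2 x 60 + 41 + 4 x 60 + 39 = 440.
440 mod 720 = 440 minutes = 7:20.
Now compute the angle at 7:20:
Hour hand: 7 x 30 + 20 x 0.5 = 220 degrees
Minute hand: 20 x 6 = 120 degrees
Difference: |220 - 120| = 100 degrees
The angle is 100 degrees

Final answer: 100 degrees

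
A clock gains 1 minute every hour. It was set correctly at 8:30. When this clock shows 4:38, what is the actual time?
For every 60 true minutes, the faulty clock advances 61 minutes, so 1 faulty-clock minute corresponds to 60/61 true minutes.
From 8:30 to 4:38 on the faulty dial is 488 minutes.
True elapsed: 488 x 60/61 = 480 minutes = 8 hours.
True time: 8:30 + 8 hours = 4:30.

Final answer: 4:30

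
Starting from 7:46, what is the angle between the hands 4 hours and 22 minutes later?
First find the time 4 hours and 22 minutes after 7:46.
Total minutes: 7 x 60 + 46 + 4 x 60 + 22 = 728.
728 mod 720 = 8 minutes = 12:08.
Now compute the angle at 12:08:
Hour hand: 0 x 30 + 8 x 0.5 = 4 degrees
Minute hand: 8 x 6 = 48 degrees
Difference: |4 - 48| = 44 degrees
The angle is 44 degrees

Final answer: 44 degrees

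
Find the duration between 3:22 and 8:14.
From 3:22 to 8:14:
(8 x 60 + 14) - (3 x 60 + 22) = 494 - 202 = 292 minutes
= 4 hours and 52 minutes

Final answer: 4 hours and 52 minutes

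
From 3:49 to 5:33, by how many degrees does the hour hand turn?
The hour hand moves 0.5 degrees per minute.
Time elapsed: 5:33 - 3:49 = 104 minutes
Angular displacement: 104 x 0.5 = 52 degrees

Final answer: 52 degrees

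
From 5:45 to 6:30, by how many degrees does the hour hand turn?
The hour hand moves 0.5 degrees per minute.
Time elapsed: 6:30 - 5:45 = 45 minutes
Angular displacement: 45 x 0.5 = 22.5 degrees

Final answer: 22.5 degrees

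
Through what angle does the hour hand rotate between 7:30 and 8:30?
The hour hand moves 0.5 degrees per minute.
Time elapsed: 8:30 - 7:30 = 60 minutes
Angular displacement: 60 x 0.5 = 30 degrees

Final answer: 30 degrees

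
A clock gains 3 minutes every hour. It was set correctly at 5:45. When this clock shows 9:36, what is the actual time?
For every 60 true minutes, the faulty clock advances 63 minutes, so 1 faulty-clock minute corresponds to 60/63 true minutes.
From 5:45 to 9:36 on the faulty dial is 231 minutes.
True elapsed: 231 x 60/63 = 220 minutes = 3 hours and 40 minutes.
True time: 5:45 + 3 hours and 40 minutes = 9:25.

Final answer: 9:25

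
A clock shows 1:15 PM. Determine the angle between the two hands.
Hour hand position: 1 x 30 + 15 x 0.5 = 37.5 degrees
Minute hand position: 15 x 6 = 90 degrees
Difference: |37.5 - 90| = 52.5 degrees
The angle between the hands is 52.5 degrees

Final answer: 52.5 degrees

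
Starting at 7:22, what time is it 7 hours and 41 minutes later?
Starting time: 7:22
Adding 41 minutes to 22 minutes: 22 + 41 = 63 minutes = 1 hour and 3 minutes
Adding 7 hours: 7 + 7 + 1 (carry) = 15 - 12 = 3
Final time: 3:03

Final answer: 3:03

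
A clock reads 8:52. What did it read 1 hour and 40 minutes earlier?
Starting time: 8:52 = 532 total minutes past 12:00
Subtracting: 1 hour and 40 minutes = 100 minutes
532 - 100 = 432 minutes
= 7 hours and 12 minutes past 12:00 = 7:12

Final answer: 7:12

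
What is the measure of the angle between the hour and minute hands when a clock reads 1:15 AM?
Hour hand position: 1 x 30 + 15 x 0.5 = 37.5 degrees
Minute hand position: 15 x 6 = 90 degrees
Difference: |37.5 - 90| = 52.5 degrees
The angle between the hands is 52.5 degrees

Final answer: 52.5 degrees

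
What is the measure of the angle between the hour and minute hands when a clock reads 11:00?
Hour hand position: 11 x 30 + 0 x 0.5 = 330 degrees
Minute hand position: 0 x 6 = 0 degrees
Difference: |330 - 0| = 330 degrees
Since 330 > 180, the smaller angle is 360 - 330 = 30 degrees

Final answer: 30 degrees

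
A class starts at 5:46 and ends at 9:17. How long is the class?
From 5:46 to 9:17:
(9 x 60 + 17) - (5 x 60 + 46) = 557 - 346 = 211 minutes
= 3 hours and 31 minutes

Final answer: 3 hours and 31 minutes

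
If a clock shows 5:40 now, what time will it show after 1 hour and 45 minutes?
Starting time: 5:40
Adding 45 minutes to 40 minutes: 40 + 45 = 85 minutes = 1 hour and 25 minutes
Adding 1 hour: 5 + 1 + 1 (carry) = 7
Final time: 7:25

Final answer: 7:25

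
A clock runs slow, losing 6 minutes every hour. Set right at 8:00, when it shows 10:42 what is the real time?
For every 60 true minutes, the faulty clock advances 54 minutes, so 1 faulty-clock minute corresponds to 60/54 true minutes.
From 8:00 to 10:42 on the faulty dial is 162 minutes.
True elapsed: 162 x 60/54 = 180 minutes = 3 hours.
True time: 8:00 + 3 hours = 11:00.

Final answer: 11:00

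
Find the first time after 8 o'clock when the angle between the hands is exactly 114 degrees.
At t minutes past 8:00, the hour hand is at 30 x 8 + 0.5t degrees and the minute hand is at 6t degrees.
The smaller angle between them is 114 degrees when |30H - 5.5t| = 114 or |30H - 5.5t| = 246.
With H = 8, solve 30 x 8 - 5.5t = +/- target for each target:
  t = (30 x 8 - 114) / 5.5 = 22.91
  t = (30 x 8 + 114) / 5.5 = 64.36 (outside (0, 60))
  t = (30 x 8 - 246) / 5.5 = -1.09 (outside (0, 60))
  t = (30 x 8 + 246) / 5.5 = 88.36 (outside (0, 60))
Valid solutions in (0, 60): {22.91} minutes.
The first occurrence is t = 22.91 minutes.
The hands form a 114-degree angle at 22.91 minutes past 8:00.

Final answer: 22.91 minutes past 8:00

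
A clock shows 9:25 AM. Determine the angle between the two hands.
Hour hand position: 9 x 30 + 25 x 0.5 = 282.5 degrees
Minute hand position: 25 x 6 = 150 degrees
Difference: |282.5 - 150| = 132.5 degrees
The angle between the hands is 132.5 degrees

Final answer: 132.5 degrees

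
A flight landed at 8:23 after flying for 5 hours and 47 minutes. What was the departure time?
Starting time: 8:23 = 503 total minutes past 12:00
Subtracting: 5 hours and 47 minutes = 347 minutes
503 - 347 = 156 minutes
= 2 hours and 36 minutes past 12:00 = 2:36

Final answer: 2:36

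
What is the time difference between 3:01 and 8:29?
From 3:01 to 8:29:
(8 x 60 + 29) - (3 x 60 + 1) = 509 - 181 = 328 minutes
= 5 hours and 28 minutes

Final answer: 5 hours and 28 minutes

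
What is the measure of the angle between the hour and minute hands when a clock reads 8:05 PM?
Hour hand position: 8 x 30 + 5 x 0.5 = 242.5 degrees
Minute hand position: 5 x 6 = 30 degrees
Difference: |242.5 - 30| = 212.5 degrees
Since 212.5 > 180, the smaller angle is 360 - 212.5 = 147.5 degrees

Final answer: 147.5 degrees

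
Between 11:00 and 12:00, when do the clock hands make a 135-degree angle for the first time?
At t minutes past 11:00, the hour hand is at 30 x 11 + 0.5t degrees and the minute hand is at 6t degrees.
The smaller angle between them is 135 degrees when |30H - 5.5t| = 135 or |30H - 5.5t| = 225.
With H = 11, solve 30 x 11 - 5.5t = +/- target for each target:
  t = (30 x 11 - 135) / 5.5 = 35.45
  t = (30 x 11 + 135) / 5.5 = 84.55 (outside (0, 60))
  t = (30 x 11 - 225) / 5.5 = 19.09
  t = (30 x 11 + 225) / 5.5 = 100.91 (outside (0, 60))
Valid solutions in (0, 60): {19.09, 35.45} minutes.
The first occurrence is t = 19.09 minutes.
The hands form a 135-degree angle at 19.09 minutes past 11:00.

Final answer: 19.09 minutes past 11:00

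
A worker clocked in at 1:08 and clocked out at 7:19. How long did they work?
From 1:08 to 7:19:
(7 x 60 + 19) - (1 x 60 + 8) = 439 - 68 = 371 minutes
= 6 hours and 11 minutes

Final answer: 6 hours and 11 minutes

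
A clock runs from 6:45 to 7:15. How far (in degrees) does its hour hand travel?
The hour hand moves 0.5 degrees per minute.
Time elapsed: 7:15 - 6:45 = 30 minutes
Angular displacement: 30 x 0.5 = 15 degrees

Final answer: 15 degrees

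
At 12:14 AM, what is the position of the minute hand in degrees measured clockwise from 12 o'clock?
The minute hand moves 6 degrees per minute.
At 12:14: 14 x 6 = 84 degrees

Final answer: 84 degrees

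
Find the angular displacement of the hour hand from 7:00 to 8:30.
The hour hand moves 0.5 degrees per minute.
Time elapsed: 8:30 - 7:00 = 90 minutes
Angular displacement: 90 x 0.5 = 45 degrees

Final answer: 45 degrees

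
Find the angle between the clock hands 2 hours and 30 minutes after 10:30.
First find the time 2 hours and 30 minutes after 10:30.
Total minutes: 10 x 60 + 30 + 2 x 60 + 30 = 780.
780 mod 720 = 60 minutes = 1:00.
Now compute the angle at 1:00:
Hour hand: 1 x 30 + 0 x 0.5 = 30 degrees
Minute hand: 0 x 6 = 0 degrees
Difference: |30 - 0| = 30 degrees
The angle is 30 degrees

Final answer: 30 degrees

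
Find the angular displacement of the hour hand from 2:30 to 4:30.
The hour hand moves 0.5 degrees per minute.
Time elapsed: 4:30 - 2:30 = 120 minutes
Angular displacement: 120 x 0.5 = 60 degrees

Final answer: 60 degrees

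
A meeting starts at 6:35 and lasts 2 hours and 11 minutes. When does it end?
Starting time: 6:35
Adding 11 minutes to 35 minutes: 35 + 11 = 46 minutes
Adding 2 hours: 6 + 2 = 8
Final time: 8:46

Final answer: 8:46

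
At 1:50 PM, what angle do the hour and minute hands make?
Hour hand position: 1 x 30 + 50 x 0.5 = 55 degrees
Minute hand position: 50 x 6 = 300 degrees
Difference: |55 - 300| = 245 degrees
Since 245 > 180, the smaller angle is 360 - 245 = 115 degrees

Final answer: 115 degrees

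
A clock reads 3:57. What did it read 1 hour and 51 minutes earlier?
Starting time: 3:57 = 237 total minutes past 12:00
Subtracting: 1 hour and 51 minutes = 111 minutes
237 - 111 = 126 minutes
= 2 hours and 6 minutes past 12:00 = 2:06

Final answer: 2:06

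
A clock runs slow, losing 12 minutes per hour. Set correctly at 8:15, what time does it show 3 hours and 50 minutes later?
For every 60 true minutes, the faulty clock advances 60 - 12 = 48 minutes.
True elapsed: 3 hours and 50 minutes = 230 minutes.
Faulty clock advances: 230 x 48/60 = 184 minutes (drift: 46 minutes behind).
Shown time: 8:15 + 184 minutes = 11:19.

Final answer: 11:19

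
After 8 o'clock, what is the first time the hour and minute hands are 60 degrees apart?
At t minutes past 8:00, the hour hand is at 30 x 8 + 0.5t degrees and the minute hand is at 6t degrees.
The smaller angle between them is 60 degrees when |30H - 5.5t| = 60 or |30H - 5.5t| = 300.
With H = 8, solve 30 x 8 - 5.5t = +/- target for each target:
  t = (30 x 8 - 60) / 5.5 = 32.73
  t = (30 x 8 + 60) / 5.5 = 54.55
  t = (30 x 8 - 300) / 5.5 = -10.91 (outside (0, 60))
  t = (30 x 8 + 300) / 5.5 = 98.18 (outside (0, 60))
Valid solutions in (0, 60): {32.73, 54.55} minutes.
The first occurrence is t = 32.73 minutes.
The hands form a 60-degree angle at 32.73 minutes past 8:00.

Final answer: 32.73 minutes past 8:00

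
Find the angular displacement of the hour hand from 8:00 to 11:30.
The hour hand moves 0.5 degrees per minute.
Time elapsed: 11:30 - 8:00 = 210 minutes
Angular displacement: 210 x 0.5 = 105 degrees

Final answer: 105 degrees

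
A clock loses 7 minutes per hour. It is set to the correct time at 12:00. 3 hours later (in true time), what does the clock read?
For every 60 true minutes, the faulty clock advances 60 - 7 = 53 minutes.
True elapsed: 3 hours = 180 minutes.
Faulty clock advances: 180 x 53/60 = 159 minutes (drift: 21 minutes behind).
Shown time: 12:00 + 159 minutes = 2:39.

Final answer: 2:39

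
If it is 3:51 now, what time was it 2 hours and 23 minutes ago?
Starting time: 3:51 = 231 total minutes past 12:00
Subtracting: 2 hours and 23 minutes = 143 minutes
231 - 143 = 88 minutes
= 1 hour and 28 minutes past 12:00 = 1:28

Final answer: 1:28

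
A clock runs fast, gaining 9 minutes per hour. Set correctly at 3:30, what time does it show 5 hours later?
For every 60 true minutes, the faulty clock advances 60 + 9 = 69 minutes.
True elapsed: 5 hours = 300 minutes.
Faulty clock advances: 300 x 69/60 = 345 minutes (drift: 45 minutes ahead).
Shown time: 3:30 + 345 minutes = 9:15.

Final answer: 9:15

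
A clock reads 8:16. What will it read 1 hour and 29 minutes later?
Starting time: 8:16
Adding 29 minutes to 16 minutes: 16 + 29 = 45 minutes
Adding 1 hour: 8 + 1 = 9
Final time: 9:45

Final answer: 9:45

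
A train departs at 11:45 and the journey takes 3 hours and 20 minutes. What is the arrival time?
Starting time: 11:45
Adding 20 minutes to 45 minutes: 45 + 20 = 65 minutes = 1 hour and 5 minutes
Adding 3 hours: 11 + 3 + 1 (carry) = 15 - 12 = 3
Final time: 3:05

Final answer: 3:05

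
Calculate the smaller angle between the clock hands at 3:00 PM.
Hour hand position: 3 x 30 + 0 x 0.5 = 90 degrees
Minute hand position: 0 x 6 = 0 degrees
Difference: |90 - 0| = 90 degrees
The angle between the hands is 90 degrees

Final answer: 90 degrees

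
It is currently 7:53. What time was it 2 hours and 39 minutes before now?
Starting time: 7:53 = 473 total minutes past 12:00
Subtracting: 2 hours and 39 minutes = 159 minutes
473 - 159 = 314 minutes
= 5 hours and 14 minutes past 12:00 = 5:14

Final answer: 5:14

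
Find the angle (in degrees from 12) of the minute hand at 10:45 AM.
The minute hand moves 6 degrees per minute.
At 10:45: 45 x 6 = 270 degrees

Final answer: 270 degrees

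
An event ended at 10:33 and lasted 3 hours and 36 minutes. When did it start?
Starting time: 10:33 = 633 total minutes past 12:00
Subtracting: 3 hours and 36 minutes = 216 minutes
633 - 216 = 417 minutes
= 6 hours and 57 minutes past 12:00 = 6:57

Final answer: 6:57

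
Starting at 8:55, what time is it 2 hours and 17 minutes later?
Starting time: 8:55
Adding 17 minutes to 55 minutes: 55 + 17 = 72 minutes = 1 hour and 12 minutes
Adding 2 hours: 8 + 2 + 1 (carry) = 11
Final time: 11:12

Final answer: 11:12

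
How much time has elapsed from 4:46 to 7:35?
From 4:46 to 7:35:
(7 x 60 + 35) - (4 x 60 + 46) = 455 - 286 = 169 minutes
= 2 hours and 49 minutes

Final answer: 2 hours and 49 minutes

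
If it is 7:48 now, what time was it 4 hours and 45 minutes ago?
Starting time: 7:48 = 468 total minutes past 12:00
Subtracting: 4 hours and 45 minutes = 285 minutes
468 - 285 = 183 minutes
= 3 hours and 3 minutes past 12:00 = 3:03

Final answer: 3:03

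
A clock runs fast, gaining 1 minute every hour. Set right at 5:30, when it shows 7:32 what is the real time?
For every 60 true minutes, the faulty clock advances 61 minutes, so 1 faulty-clock minute corresponds to 60/61 true minutes.
From 5:30 to 7:32 on the faulty dial is 122 minutes.
True elapsed: 122 x 60/61 = 120 minutes = 2 hours.
True time: 5:30 + 2 hours = 7:30.

Final answer: 7:30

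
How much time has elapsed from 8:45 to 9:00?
From 8:45 to 9:00:
(9 x 60 + 0) - (8 x 60 + 45) = 540 - 525 = 15 minutes
= 15 minutes

Final answer: 15 minutes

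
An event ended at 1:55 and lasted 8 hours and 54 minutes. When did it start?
Starting time: 1:55 = 115 total minutes past 12:00
Subtracting: 8 hours and 54 minutes = 534 minutes
115 - 534 = -419 (negative, add 12 hours = 720) = 301 minutes
= 5 hours and 1 minute past 12:00 = 5:01

Final answer: 5:01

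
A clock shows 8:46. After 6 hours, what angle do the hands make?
First find the time 6 hours after 8:46.
Total minutes: 8 x 60 + 46 + 6 x 60 + 0 = 886.
886 mod 720 = 166 minutes = 2:46.
Now compute the angle at 2:46:
Hour hand: 2 x 30 + 46 x 0.5 = 83 degrees
Minute hand: 46 x 6 = 276 degrees
Difference: |83 - 276| = 193 degrees
Smaller angle: 360 - 193 = 167 degrees

Final answer: 167 degrees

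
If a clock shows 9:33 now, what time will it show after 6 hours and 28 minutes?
Starting time: 9:33
Adding 28 minutes to 33 minutes: 33 + 28 = 61 minutes = 1 hour and 1 minute
Adding 6 hours: 9 + 6 + 1 (carry) = 16 - 12 = 4
Final time: 4:01

Final answer: 4:01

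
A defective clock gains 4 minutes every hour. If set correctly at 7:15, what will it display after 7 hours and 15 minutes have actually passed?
For every 60 true minutes, the faulty clock advances 60 + 4 = 64 minutes.
True elapsed: 7 hours and 15 minutes = 435 minutes.
Faulty clock advances: 435 x 64/60 = 464 minutes (drift: 29 minutes ahead).
Shown time: 7:15 + 464 minutes = 2:59.

Final answer: 2:59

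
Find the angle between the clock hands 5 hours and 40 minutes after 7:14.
First find the time 5 hours and 40 minutes after 7:14.
Total minutes: 7 x 60 + 14 + 5 x 60 + 40 = 774.
774 mod 720 = 54 minutes = 12:54.
Now compute the angle at 12:54:
Hour hand: 0 x 30 + 54 x 0.5 = 27 degrees
Minute hand: 54 x 6 = 324 degrees
Difference: |27 - 324| = 297 degrees
Smaller angle: 360 - 297 = 63 degrees

Final answer: 63 degrees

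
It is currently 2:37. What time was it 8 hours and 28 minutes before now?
Starting time: 2:37 = 157 total minutes past 12:00
Subtracting: 8 hours and 28 minutes = 508 minutes
157 - 508 = -351 (negative, add 12 hours = 720) = 369 minutes
= 6 hours and 9 minutes past 12:00 = 6:09

Final answer: 6:09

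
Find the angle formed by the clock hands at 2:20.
Hour hand position: 2 x 30 + 20 x 0.5 = 70 degrees
Minute hand position: 20 x 6 = 120 degrees
Difference: |70 - 120| = 50 degrees
The angle between the hands is 50 degrees

Final answer: 50 degrees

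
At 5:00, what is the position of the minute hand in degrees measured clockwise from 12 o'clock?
The minute hand moves 6 degrees per minute.
At 5:00: 0 x 6 = 0 degrees

Final answer: 0 degrees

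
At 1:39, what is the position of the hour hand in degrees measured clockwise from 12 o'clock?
The hour hand moves 30 degrees per hour and 0.5 degrees per minute.
At 1:39: (1) x 30 + 39 x 0.5 = 30 + 19.5 = 49.5 degrees

Final answer: 49.5 degrees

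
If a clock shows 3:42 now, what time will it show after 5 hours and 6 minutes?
Starting time: 3:42
Adding 6 minutes to 42 minutes: 42 + 6 = 48 minutes
Adding 5 hours: 3 + 5 = 8
Final time: 8:48

Final answer: 8:48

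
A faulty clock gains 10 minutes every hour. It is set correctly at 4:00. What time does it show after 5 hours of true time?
For every 60 true minutes, the faulty clock advances 60 + 10 = 70 minutes.
True elapsed: 5 hours = 300 minutes.
Faulty clock advances: 300 x 70/60 = 350 minutes (drift: 50 minutes ahead).
Shown time: 4:00 + 350 minutes = 9:50.

Final answer: 9:50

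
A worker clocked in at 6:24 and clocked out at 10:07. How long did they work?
From 6:24 to 10:07:
(10 x 60 + 7) - (6 x 60 + 24) = 607 - 384 = 223 minutes
= 3 hours and 43 minutes

Final answer: 3 hours and 43 minutes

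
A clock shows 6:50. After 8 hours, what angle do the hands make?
First find the time 8 hours after 6:50.
Total minutes: 6 x 60 + 50 + 8 x 60 + 0 = 890.
890 mod 720 = 170 minutes = 2:50.
Now compute the angle at 2:50:
Hour hand: 2 x 30 + 50 x 0.5 = 85 degrees
Minute hand: 50 x 6 = 300 degrees
Difference: |85 - 300| = 215 degrees
Smaller angle: 360 - 215 = 145 degrees

Final answer: 145 degrees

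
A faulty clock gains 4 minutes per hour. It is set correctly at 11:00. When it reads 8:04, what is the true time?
For every 60 true minutes, the faulty clock advances 64 minutes, so 1 faulty-clock minute corresponds to 60/64 true minutes.
From 11:00 to 8:04 on the faulty dial is 544 minutes.
True elapsed: 544 x 60/64 = 510 minutes = 8 hours and 30 minutes.
True time: 11:00 + 8 hours and 30 minutes = 7:30.

Final answer: 7:30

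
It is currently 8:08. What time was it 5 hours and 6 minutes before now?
Starting time: 8:08 = 488 total minutes past 12:00
Subtracting: 5 hours and 6 minutes = 306 minutes
488 - 306 = 182 minutes
= 3 hours and 2 minutes past 12:00 = 3:02

Final answer: 3:02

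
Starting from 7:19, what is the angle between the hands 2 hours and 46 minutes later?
First find the time 2 hours and 46 minutes after 7:19.
Total minutes: 7 x 60 + 19 + 2 x 60 + 46 = 605.
605 mod 720 = 605 minutes = 10:05.
Now compute the angle at 10:05:
Hour hand: 10 x 30 + 5 x 0.5 = 302.5 degrees
Minute hand: 5 x 6 = 30 degrees
Difference: |302.5 - 30| = 272.5 degrees
Smaller angle: 360 - 272.5 = 87.5 degrees

Final answer: 87.5 degrees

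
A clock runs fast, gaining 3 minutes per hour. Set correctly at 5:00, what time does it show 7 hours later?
For every 60 true minutes, the faulty clock advances 60 + 3 = 63 minutes.
True elapsed: 7 hours = 420 minutes.
Faulty clock advances: 420 x 63/60 = 441 minutes (drift: 21 minutes ahead).
Shown time: 5:00 + 441 minutes = 12:21.

Final answer: 12:21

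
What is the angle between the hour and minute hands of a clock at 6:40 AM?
Hour hand position: 6 x 30 + 40 x 0.5 = 200 degrees
Minute hand position: 40 x 6 = 240 degrees
Difference: |200 - 240| = 40 degrees
The angle between the hands is 40 degrees

Final answer: 40 degrees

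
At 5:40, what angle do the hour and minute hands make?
Hour hand position: 5 x 30 + 40 x 0.5 = 170 degrees
Minute hand position: 40 x 6 = 240 degrees
Difference: |170 - 240| = 70 degrees
The angle between the hands is 70 degrees

Final answer: 70 degrees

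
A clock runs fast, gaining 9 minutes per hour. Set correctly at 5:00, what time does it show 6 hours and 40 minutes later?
For every 60 true minutes, the faulty clock advances 60 + 9 = 69 minutes.
True elapsed: 6 hours and 40 minutes = 400 minutes.
Faulty clock advances: 400 x 69/60 = 460 minutes (drift: 60 minutes ahead).
Shown time: 5:00 + 460 minutes = 12:40.

Final answer: 12:40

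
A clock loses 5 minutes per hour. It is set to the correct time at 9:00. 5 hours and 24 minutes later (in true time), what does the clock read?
For every 60 true minutes, the faulty clock advances 60 - 5 = 55 minutes.
True elapsed: 5 hours and 24 minutes = 324 minutes.
Faulty clock advances: 324 x 55/60 = 297 minutes (drift: 27 minutes behind).
Shown time: 9:00 + 297 minutes = 1:57.

Final answer: 1:57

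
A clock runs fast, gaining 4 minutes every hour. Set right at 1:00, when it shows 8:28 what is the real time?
For every 60 true minutes, the faulty clock advances 64 minutes, so 1 faulty-clock minute corresponds to 60/64 true minutes.
From 1:00 to 8:28 on the faulty dial is 448 minutes.
True elapsed: 448 x 60/64 = 420 minutes = 7 hours.
True time: 1:00 + 7 hours = 8:00.

Final answer: 8:00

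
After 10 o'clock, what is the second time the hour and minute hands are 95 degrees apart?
At t minutes past 10:00, the hour hand is at 30 x 10 + 0.5t degrees and the minute hand is at 6t degrees.
The smaller angle between them is 95 degrees when |30H - 5.5t| = 95 or |30H - 5.5t| = 265.
With H = 10, solve 30 x 10 - 5.5t = +/- target for each target:
  t = (30 x 10 - 95) / 5.5 = 37.27
  t = (30 x 10 + 95) / 5.5 = 71.82 (outside (0, 60))
  t = (30 x 10 - 265) / 5.5 = 6.36
  t = (30 x 10 + 265) / 5.5 = 102.73 (outside (0, 60))
Valid solutions in (0, 60): {6.36, 37.27} minutes.
The second occurrence is t = 37.27 minutes.
The hands form a 95-degree angle at 37.27 minutes past 10:00.

Final answer: 37.27 minutes past 10:00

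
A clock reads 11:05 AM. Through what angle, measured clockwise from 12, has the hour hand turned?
The hour hand moves 30 degrees per hour and 0.5 degrees per minute.
At 11:05: (11) x 30 + 5 x 0.5 = 330 + 2.5 = 332.5 degrees

Final answer: 332.5 degrees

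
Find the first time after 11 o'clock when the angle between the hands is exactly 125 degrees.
At t minutes past 11:00, the hour hand is at 30 x 11 + 0.5t degrees and the minute hand is at 6t degrees.
The smaller angle between them is 125 degrees when |30H - 5.5t| = 125 or |30H - 5.5t| = 235.
With H = 11, solve 30 x 11 - 5.5t = +/- target for each target:
  t = (30 x 11 - 125) / 5.5 = 37.27
  t = (30 x 11 + 125) / 5.5 = 82.73 (outside (0, 60))
  t = (30 x 11 - 235) / 5.5 = 17.27
  t = (30 x 11 + 235) / 5.5 = 102.73 (outside (0, 60))
Valid solutions in (0, 60): {17.27, 37.27} minutes.
The first occurrence is t = 17.27 minutes.
The hands form a 125-degree angle at 17.27 minutes past 11:00.

Final answer: 17.27 minutes past 11:00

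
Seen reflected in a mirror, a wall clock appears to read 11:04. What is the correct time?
Reflection across the vertical (12-6) axis maps a hand at angle A degrees to (360 - A) degrees, which sends a reading of T minutes past 12:00 to (720 - T) minutes past 12:00.
Mirror reads 11:04 = 664 minutes past 12:00.
Actual time: (720 - 664) mod 720 = 56 minutes = 12:56.

Final answer: 12:56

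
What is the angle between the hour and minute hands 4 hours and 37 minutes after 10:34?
First find the time 4 hours and 37 minutes after 10:34.
Total minutes: 10 x 60 + 34 + 4 x 60 + 37 = 911.
911 mod 720 = 191 minutes = 3:11.
Now compute the angle at 3:11:
Hour hand: 3 x 30 + 11 x 0.5 = 95.5 degrees
Minute hand: 11 x 6 = 66 degrees
Difference: |95.5 - 66| = 29.5 degrees
The angle is 29.5 degrees

Final answer: 29.5 degrees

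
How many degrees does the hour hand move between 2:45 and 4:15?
The hour hand moves 0.5 degrees per minute.
Time elapsed: 4:15 - 2:45 = 90 minutes
Angular displacement: 90 x 0.5 = 45 degrees

Final answer: 45 degrees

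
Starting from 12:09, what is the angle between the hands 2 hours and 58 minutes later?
First find the time 2 hours and 58 minutes after 12:09.
Total minutes: 12 x 60 + 9 + 2 x 60 + 58 = 907.
907 mod 720 = 187 minutes = 3:07.
Now compute the angle at 3:07:
Hour hand: 3 x 30 + 7 x 0.5 = 93.5 degrees
Minute hand: 7 x 6 = 42 degrees
Difference: |93.5 - 42| = 51.5 degrees
The angle is 51.5 degrees

Final answer: 51.5 degrees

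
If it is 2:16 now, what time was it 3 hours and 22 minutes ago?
Starting time: 2:16 = 136 total minutes past 12:00
Subtracting: 3 hours and 22 minutes = 202 minutes
136 - 202 = -66 (negative, add 12 hours = 720) = 654 minutes
= 10 hours and 54 minutes past 12:00 = 10:54

Final answer: 10:54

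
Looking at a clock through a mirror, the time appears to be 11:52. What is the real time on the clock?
Reflection across the vertical (12-6) axis maps a hand at angle A degrees to (360 - A) degrees, which sends a reading of T minutes past 12:00 to (720 - T) minutes past 12:00.
Mirror reads 11:52 = 712 minutes past 12:00.
Actual time: (720 - 712) mod 720 = 8 minutes = 12:08.

Final answer: 12:08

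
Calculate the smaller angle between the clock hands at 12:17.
Hour hand position: 0 x 30 + 17 x 0.5 = 8.5 degrees
Minute hand position: 17 x 6 = 102 degrees
Difference: |8.5 - 102| = 93.5 degrees
The angle between the hands is 93.5 degrees

Final answer: 93.5 degrees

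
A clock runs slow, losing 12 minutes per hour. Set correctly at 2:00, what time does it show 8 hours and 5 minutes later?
For every 60 true minutes, the faulty clock advances 60 - 12 = 48 minutes.
True elapsed: 8 hours and 5 minutes = 485 minutes.
Faulty clock advances: 485 x 48/60 = 388 minutes (drift: 97 minutes behind).
Shown time: 2:00 + 388 minutes = 8:28.

Final answer: 8:28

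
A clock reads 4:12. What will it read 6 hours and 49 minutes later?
Starting time: 4:12
Adding 49 minutes to 12 minutes: 12 + 49 = 61 minutes = 1 hour and 1 minute
Adding 6 hours: 4 + 6 + 1 (carry) = 11
Final time: 11:01

Final answer: 11:01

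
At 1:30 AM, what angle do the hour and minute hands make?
Hour hand position: 1 x 30 + 30 x 0.5 = 45 degrees
Minute hand position: 30 x 6 = 180 degrees
Difference: |45 - 180| = 135 degrees
The angle between the hands is 135 degrees

Final answer: 135 degrees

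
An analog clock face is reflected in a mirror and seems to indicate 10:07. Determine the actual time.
Reflection across the vertical (12-6) axis maps a hand at angle A degrees to (360 - A) degrees, which sends a reading of T minutes past 12:00 to (720 - T) minutes past 12:00.
Mirror reads 10:07 = 607 minutes past 12:00.
Actual time: (720 - 607) mod 720 = 113 minutes = 1:53.

Final answer: 1:53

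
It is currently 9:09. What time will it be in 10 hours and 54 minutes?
Starting time: 9:09
Adding 54 minutes to 9 minutes: 9 + 54 = 63 minutes = 1 hour and 3 minutes
Adding 10 hours: 9 + 10 + 1 (carry) = 20 - 12 = 8
Final time: 8:03

Final answer: 8:03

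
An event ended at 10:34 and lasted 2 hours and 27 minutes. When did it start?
Starting time: 10:34 = 634 total minutes past 12:00
Subtracting: 2 hours and 27 minutes = 147 minutes
634 - 147 = 487 minutes
= 8 hours and 7 minutes past 12:00 = 8:07

Final answer: 8:07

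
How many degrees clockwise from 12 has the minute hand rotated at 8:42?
The minute hand moves 6 degrees per minute.
At 8:42: 42 x 6 = 252 degrees

Final answer: 252 degrees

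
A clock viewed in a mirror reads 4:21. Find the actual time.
Reflection across the vertical (12-6) axis maps a hand at angle A degrees to (360 - A) degrees, which sends a reading of T minutes past 12:00 to (720 - T) minutes past 12:00.
Mirror reads 4:21 = 261 minutes past 12:00.
Actual time: (720 - 261) mod 720 = 459 minutes = 7:39.

Final answer: 7:39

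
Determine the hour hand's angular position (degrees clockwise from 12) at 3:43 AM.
The hour hand moves 30 degrees per hour and 0.5 degrees per minute.
At 3:43: (3) x 30 + 43 x 0.5 = 90 + 21.5 = 111.5 degrees

Final answer: 111.5 degrees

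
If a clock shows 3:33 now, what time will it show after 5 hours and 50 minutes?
Starting time: 3:33
Adding 50 minutes to 33 minutes: 33 + 50 = 83 minutes = 1 hour and 23 minutes
Adding 5 hours: 3 + 5 + 1 (carry) = 9
Final time: 9:23

Final answer: 9:23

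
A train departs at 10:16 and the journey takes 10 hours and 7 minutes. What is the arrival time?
Starting time: 10:16
Adding 7 minutes to 16 minutes: 16 + 7 = 23 minutes
Adding 10 hours: 10 + 10 = 20 - 12 = 8
Final time: 8:23

Final answer: 8:23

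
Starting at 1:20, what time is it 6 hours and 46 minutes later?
Starting time: 1:20
Adding 46 minutes to 20 minutes: 20 + 46 = 66 minutes = 1 hour and 6 minutes
Adding 6 hours: 1 + 6 + 1 (carry) = 8
Final time: 8:06

Final answer: 8:06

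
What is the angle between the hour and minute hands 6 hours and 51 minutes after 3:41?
First find the time 6 hours and 51 minutes after 3:41.
Total minutes: 3 x 60 + 41 + 6 x 60 + 51 = 632.
632 mod 720 = 632 minutes = 10:32.
Now compute the angle at 10:32:
Hour hand: 10 x 30 + 32 x 0.5 = 316 degrees
Minute hand: 32 x 6 = 192 degrees
Difference: |316 - 192| = 124 degrees
The angle is 124 degrees

Final answer: 124 degrees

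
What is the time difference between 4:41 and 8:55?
From 4:41 to 8:55:
(8 x 60 + 55) - (4 x 60 + 41) = 535 - 281 = 254 minutes
= 4 hours and 14 minutes

Final answer: 4 hours and 14 minutes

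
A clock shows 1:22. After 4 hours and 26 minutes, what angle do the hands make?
First find the time 4 hours and 26 minutes after 1:22.
Total minutes: 1 x 60 + 22 + 4 x 60 + 26 = 348.
348 mod 720 = 348 minutes = 5:48.
Now compute the angle at 5:48:
Hour hand: 5 x 30 + 48 x 0.5 = 174 degrees
Minute hand: 48 x 6 = 288 degrees
Difference: |174 - 288| = 114 degrees
The angle is 114 degrees

Final answer: 114 degrees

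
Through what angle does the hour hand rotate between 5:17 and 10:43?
The hour hand moves 0.5 degrees per minute.
Time elapsed: 10:43 - 5:17 = 326 minutes
Angular displacement: 326 x 0.5 = 163 degrees

Final answer: 163 degrees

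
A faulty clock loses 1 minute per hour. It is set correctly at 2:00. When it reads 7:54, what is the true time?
For every 60 true minutes, the faulty clock advances 59 minutes, so 1 faulty-clock minute corresponds to 60/59 true minutes.
From 2:00 to 7:54 on the faulty dial is 354 minutes.
True elapsed: 354 x 60/59 = 360 minutes = 6 hours.
True time: 2:00 + 6 hours = 8:00.

Final answer: 8:00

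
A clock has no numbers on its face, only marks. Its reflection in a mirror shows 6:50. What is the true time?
Reflection across the vertical (12-6) axis maps a hand at angle A degrees to (360 - A) degrees, which sends a reading of T minutes past 12:00 to (720 - T) minutes past 12:00.
Mirror reads 6:50 = 410 minutes past 12:00.
Actual time: (720 - 410) mod 720 = 310 minutes = 5:10.

Final answer: 5:10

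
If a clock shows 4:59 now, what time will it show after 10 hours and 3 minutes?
Starting time: 4:59
Adding 3 minutes to 59 minutes: 59 + 3 = 62 minutes = 1 hour and 2 minutes
Adding 10 hours: 4 + 10 + 1 (carry) = 15 - 12 = 3
Final time: 3:02

Final answer: 3:02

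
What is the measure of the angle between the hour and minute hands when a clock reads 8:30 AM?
Hour hand position: 8 x 30 + 30 x 0.5 = 255 degrees
Minute hand position: 30 x 6 = 180 degrees
Difference: |255 - 180| = 75 degrees
The angle between the hands is 75 degrees

Final answer: 75 degrees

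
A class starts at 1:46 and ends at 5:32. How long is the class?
From 1:46 to 5:32:
(5 x 60 + 32) - (1 x 60 + 46) = 332 - 106 = 226 minutes
= 3 hours and 46 minutes

Final answer: 3 hours and 46 minutes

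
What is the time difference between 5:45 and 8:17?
From 5:45 to 8:17:
(8 x 60 + 17) - (5 x 60 + 45) = 497 - 345 = 152 minutes
= 2 hours and 32 minutes

Final answer: 2 hours and 32 minutes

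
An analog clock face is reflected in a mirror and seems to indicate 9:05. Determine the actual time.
Reflection across the vertical (12-6) axis maps a hand at angle A degrees to (360 - A) degrees, which sends a reading of T minutes past 12:00 to (720 - T) minutes past 12:00.
Mirror reads 9:05 = 545 minutes past 12:00.
Actual time: (720 - 545) mod 720 = 175 minutes = 2:55.

Final answer: 2:55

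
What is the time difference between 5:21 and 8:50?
From 5:21 to 8:50:
(8 x 60 + 50) - (5 x 60 + 21) = 530 - 321 = 209 minutes
= 3 hours and 29 minutes

Final answer: 3 hours and 29 minutes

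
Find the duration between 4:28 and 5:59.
From 4:28 to 5:59:
(5 x 60 + 59) - (4 x 60 + 28) = 359 - 268 = 91 minutes
= 1 hour and 31 minutes

Final answer: 1 hour and 31 minutes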